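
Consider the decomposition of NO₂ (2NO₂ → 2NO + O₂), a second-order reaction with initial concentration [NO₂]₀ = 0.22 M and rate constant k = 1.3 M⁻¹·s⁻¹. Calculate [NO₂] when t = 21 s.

0.0314 M

Step 1: For a second-order reaction: 1/[NO₂] = 1/[NO₂]₀ + kt
Step 2: 1/[NO₂] = 1/0.22 + 1.3 × 21
Step 3: 1/[NO₂] = 4.545 + 27.3 = 31.85
Step 4: [NO₂] = 1/31.85 = 0.0314 M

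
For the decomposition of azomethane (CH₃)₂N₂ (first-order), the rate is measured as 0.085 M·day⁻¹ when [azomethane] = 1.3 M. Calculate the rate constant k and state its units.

0.06538 day⁻¹

Step 1: rate = k[azomethane]^1, so k = rate / [azomethane]^1.
Step 2: k = 0.085 / (1.3)^1 = 0.085 / 1.3.
Step 3: k = 0.06538 day⁻¹.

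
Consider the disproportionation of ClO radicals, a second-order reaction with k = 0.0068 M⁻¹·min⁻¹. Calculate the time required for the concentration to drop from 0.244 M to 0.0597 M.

1861 min

Step 1: For second-order: t = (1/[ClO] - 1/[ClO]₀)/k
Step 2: t = (1/0.0597 - 1/0.244)/0.0068
Step 3: t = (16.75 - 4.098)/0.0068
Step 4: t = 12.65/0.0068 = 1861 min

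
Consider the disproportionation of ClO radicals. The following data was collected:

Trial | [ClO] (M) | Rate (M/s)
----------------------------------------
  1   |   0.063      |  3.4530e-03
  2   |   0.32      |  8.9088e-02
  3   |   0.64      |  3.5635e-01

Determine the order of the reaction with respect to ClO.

second order (2)

Step 1: Compare trials to find order n where rate₂/rate₁ = ([ClO]₂/[ClO]₁)^n
Step 2: rate₂/rate₁ = 8.9088e-02/3.4530e-03 = 25.8
Step 3: [ClO]₂/[ClO]₁ = 0.32/0.063 = 5.079
Step 4: n = ln(25.8)/ln(5.079) = 2.00 ≈ 2
Step 5: The reaction is second order in ClO.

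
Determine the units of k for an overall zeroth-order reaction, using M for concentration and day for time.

M·day⁻¹

Step 1: For overall order n, rate = k × (concentration)^n.
Step 2: Rate has units M·day⁻¹; concentration term has units M^0.
Step 3: k = rate / (concentration)^n, so units of k = M^(1-0)·day⁻¹ = M·day⁻¹.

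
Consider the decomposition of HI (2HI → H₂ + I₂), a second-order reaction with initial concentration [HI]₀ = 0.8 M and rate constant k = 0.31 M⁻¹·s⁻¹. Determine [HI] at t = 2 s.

0.5348 M

Step 1: For a second-order reaction: 1/[HI] = 1/[HI]₀ + kt
Step 2: 1/[HI] = 1/0.8 + 0.31 × 2
Step 3: 1/[HI] = 1.25 + 0.62 = 1.87
Step 4: [HI] = 1/1.87 = 0.5348 M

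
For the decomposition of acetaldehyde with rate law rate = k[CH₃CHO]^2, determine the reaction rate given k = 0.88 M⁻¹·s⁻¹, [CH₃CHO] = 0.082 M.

0.005917 M/s

Step 1: Identify the rate law: rate = k[CH₃CHO]^2
Step 2: Substitute values: rate = 0.88 × (0.082)^2
Step 3: Calculate: rate = 0.88 × 0.006724 = 0.00591712 M/s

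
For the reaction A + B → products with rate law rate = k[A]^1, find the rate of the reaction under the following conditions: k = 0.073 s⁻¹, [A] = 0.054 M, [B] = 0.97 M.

0.003942 M/s

Step 1: The rate law is rate = k[A]^1
Step 2: Note that the rate does not depend on [B] (zero order in B).
Step 3: rate = 0.073 × (0.054)^1 = 0.003942 M/s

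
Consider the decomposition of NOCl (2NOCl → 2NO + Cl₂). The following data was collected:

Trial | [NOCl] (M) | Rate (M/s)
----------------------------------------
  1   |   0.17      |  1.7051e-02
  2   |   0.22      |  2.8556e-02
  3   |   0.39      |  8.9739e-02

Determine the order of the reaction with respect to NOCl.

second order (2)

Step 1: Compare trials to find order n where rate₂/rate₁ = ([NOCl]₂/[NOCl]₁)^n
Step 2: rate₂/rate₁ = 2.8556e-02/1.7051e-02 = 1.675
Step 3: [NOCl]₂/[NOCl]₁ = 0.22/0.17 = 1.294
Step 4: n = ln(1.675)/ln(1.294) = 2.00 ≈ 2
Step 5: The reaction is second order in NOCl.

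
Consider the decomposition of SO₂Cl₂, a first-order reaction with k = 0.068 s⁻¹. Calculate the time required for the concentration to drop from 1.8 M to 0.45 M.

20.39 s

Step 1: For first-order: t = ln([SO₂Cl₂]₀/[SO₂Cl₂])/k
Step 2: t = ln(1.8/0.45)/0.068
Step 3: t = ln(4)/0.068
Step 4: t = 1.386/0.068 = 20.39 s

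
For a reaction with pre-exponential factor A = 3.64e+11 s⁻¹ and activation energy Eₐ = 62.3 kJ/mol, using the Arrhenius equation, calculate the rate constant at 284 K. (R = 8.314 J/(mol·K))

1.27e+00 s⁻¹

Step 1: Use the Arrhenius equation: k = A × exp(-Eₐ/RT)
Step 2: Convert Eₐ to J/mol: 62.3 kJ/mol = 62300 J/mol
Step 3: Calculate the exponent: -Eₐ/(RT) = -62300/(8.314 × 284) = -26.38516
Step 4: k = 3.64e+11 × exp(-26.38516)
Step 5: k = 3.64e+11 × 3.47593e-12 = 1.2652e+00 s⁻¹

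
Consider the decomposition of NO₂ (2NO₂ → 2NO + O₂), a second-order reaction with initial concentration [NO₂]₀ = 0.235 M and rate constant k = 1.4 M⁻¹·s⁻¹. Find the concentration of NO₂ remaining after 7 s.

0.07115 M

Step 1: For a second-order reaction: 1/[NO₂] = 1/[NO₂]₀ + kt
Step 2: 1/[NO₂] = 1/0.235 + 1.4 × 7
Step 3: 1/[NO₂] = 4.255 + 9.8 = 14.06
Step 4: [NO₂] = 1/14.06 = 0.07115 M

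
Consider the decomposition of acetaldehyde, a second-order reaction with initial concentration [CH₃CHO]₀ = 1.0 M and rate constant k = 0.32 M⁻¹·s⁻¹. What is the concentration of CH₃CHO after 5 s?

0.3846 M

Step 1: For a second-order reaction: 1/[CH₃CHO] = 1/[CH₃CHO]₀ + kt
Step 2: 1/[CH₃CHO] = 1/1.0 + 0.32 × 5
Step 3: 1/[CH₃CHO] = 1 + 1.6 = 2.6
Step 4: [CH₃CHO] = 1/2.6 = 0.3846 M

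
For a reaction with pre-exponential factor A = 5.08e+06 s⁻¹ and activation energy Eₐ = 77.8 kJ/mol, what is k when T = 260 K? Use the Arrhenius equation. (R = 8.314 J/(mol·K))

1.19e-09 s⁻¹

Step 1: Use the Arrhenius equation: k = A × exp(-Eₐ/RT)
Step 2: Convert Eₐ to J/mol: 77.8 kJ/mol = 77800 J/mol
Step 3: Calculate the exponent: -Eₐ/(RT) = -77800/(8.314 × 260) = -35.99119
Step 4: k = 5.08e+06 × exp(-35.99119)
Step 5: k = 5.08e+06 × 2.34005e-16 = 1.1887e-09 s⁻¹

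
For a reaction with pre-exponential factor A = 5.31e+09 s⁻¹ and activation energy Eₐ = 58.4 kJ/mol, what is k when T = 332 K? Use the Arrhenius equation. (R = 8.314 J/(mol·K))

3.44e+00 s⁻¹

Step 1: Use the Arrhenius equation: k = A × exp(-Eₐ/RT)
Step 2: Convert Eₐ to J/mol: 58.4 kJ/mol = 58400 J/mol
Step 3: Calculate the exponent: -Eₐ/(RT) = -58400/(8.314 × 332) = -21.15752
Step 4: k = 5.31e+09 × exp(-21.15752)
Step 5: k = 5.31e+09 × 6.47748e-10 = 3.4395e+00 s⁻¹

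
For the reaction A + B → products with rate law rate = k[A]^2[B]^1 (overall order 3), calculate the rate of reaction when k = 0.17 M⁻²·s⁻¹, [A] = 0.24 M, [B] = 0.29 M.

0.00284 M/s

Step 1: The rate law is rate = k[A]^2[B]^1, overall order = 2+1 = 3
Step 2: Substitute values: rate = 0.17 × (0.24)^2 × (0.29)^1
Step 3: rate = 0.17 × 0.0576 × 0.29 = 0.00283968 M/s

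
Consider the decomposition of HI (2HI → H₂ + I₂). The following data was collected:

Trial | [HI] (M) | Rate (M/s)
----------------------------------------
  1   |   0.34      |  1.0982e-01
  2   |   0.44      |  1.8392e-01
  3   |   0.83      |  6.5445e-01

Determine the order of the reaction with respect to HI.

second order (2)

Step 1: Compare trials to find order n where rate₂/rate₁ = ([HI]₂/[HI]₁)^n
Step 2: rate₂/rate₁ = 1.8392e-01/1.0982e-01 = 1.675
Step 3: [HI]₂/[HI]₁ = 0.44/0.34 = 1.294
Step 4: n = ln(1.675)/ln(1.294) = 2.00 ≈ 2
Step 5: The reaction is second order in HI.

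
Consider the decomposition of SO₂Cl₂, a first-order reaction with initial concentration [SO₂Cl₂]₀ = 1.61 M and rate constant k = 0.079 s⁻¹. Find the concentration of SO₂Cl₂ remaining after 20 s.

0.3316 M

Step 1: For a first-order reaction: [SO₂Cl₂] = [SO₂Cl₂]₀ × e^(-kt)
Step 2: [SO₂Cl₂] = 1.61 × e^(-0.079 × 20)
Step 3: [SO₂Cl₂] = 1.61 × e^(-1.58)
Step 4: [SO₂Cl₂] = 1.61 × 0.205975 = 0.3316 M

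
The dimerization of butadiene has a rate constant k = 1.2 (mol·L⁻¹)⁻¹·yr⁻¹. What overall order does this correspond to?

second order (2)

Step 1: The units of k for an nth-order reaction are (concentration)^(1-n)·(time)⁻¹.
Step 2: Here k has units (mol·L⁻¹)⁻¹·yr⁻¹, so the concentration exponent is -1.
Step 3: 1 - n = -1 ⇒ n = 2. The reaction is second order.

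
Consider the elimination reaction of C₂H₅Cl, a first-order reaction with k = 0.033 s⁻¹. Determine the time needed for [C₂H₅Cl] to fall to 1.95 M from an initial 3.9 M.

21 s

Step 1: For first-order: t = ln([C₂H₅Cl]₀/[C₂H₅Cl])/k
Step 2: t = ln(3.9/1.95)/0.033
Step 3: t = ln(2)/0.033
Step 4: t = 0.6931/0.033 = 21 s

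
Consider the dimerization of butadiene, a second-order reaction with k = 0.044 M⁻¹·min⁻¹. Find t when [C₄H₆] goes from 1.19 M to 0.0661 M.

324.7 min

Step 1: For second-order: t = (1/[C₄H₆] - 1/[C₄H₆]₀)/k
Step 2: t = (1/0.0661 - 1/1.19)/0.044
Step 3: t = (15.13 - 0.8403)/0.044
Step 4: t = 14.29/0.044 = 324.7 min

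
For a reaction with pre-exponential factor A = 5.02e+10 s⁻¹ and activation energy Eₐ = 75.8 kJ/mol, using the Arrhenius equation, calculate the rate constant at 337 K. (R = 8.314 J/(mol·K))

8.94e-02 s⁻¹

Step 1: Use the Arrhenius equation: k = A × exp(-Eₐ/RT)
Step 2: Convert Eₐ to J/mol: 75.8 kJ/mol = 75800 J/mol
Step 3: Calculate the exponent: -Eₐ/(RT) = -75800/(8.314 × 337) = -27.05386
Step 4: k = 5.02e+10 × exp(-27.05386)
Step 5: k = 5.02e+10 × 1.78098e-12 = 8.9405e-02 s⁻¹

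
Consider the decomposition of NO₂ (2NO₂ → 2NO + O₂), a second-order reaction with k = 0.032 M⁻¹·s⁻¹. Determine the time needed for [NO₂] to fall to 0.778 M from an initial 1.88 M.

23.54 s

Step 1: For second-order: t = (1/[NO₂] - 1/[NO₂]₀)/k
Step 2: t = (1/0.778 - 1/1.88)/0.032
Step 3: t = (1.285 - 0.5319)/0.032
Step 4: t = 0.7534/0.032 = 23.54 s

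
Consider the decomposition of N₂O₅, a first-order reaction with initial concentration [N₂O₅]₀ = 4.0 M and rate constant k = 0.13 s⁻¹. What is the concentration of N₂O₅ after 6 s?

1.834 M

Step 1: For a first-order reaction: [N₂O₅] = [N₂O₅]₀ × e^(-kt)
Step 2: [N₂O₅] = 4.0 × e^(-0.13 × 6)
Step 3: [N₂O₅] = 4.0 × e^(-0.78)
Step 4: [N₂O₅] = 4.0 × 0.458406 = 1.834 M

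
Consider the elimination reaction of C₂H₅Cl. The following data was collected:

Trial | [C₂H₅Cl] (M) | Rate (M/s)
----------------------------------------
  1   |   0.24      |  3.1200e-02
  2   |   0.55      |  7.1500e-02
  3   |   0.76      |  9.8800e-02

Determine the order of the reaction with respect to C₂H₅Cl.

first order (1)

Step 1: Compare trials to find order n where rate₂/rate₁ = ([C₂H₅Cl]₂/[C₂H₅Cl]₁)^n
Step 2: rate₂/rate₁ = 7.1500e-02/3.1200e-02 = 2.292
Step 3: [C₂H₅Cl]₂/[C₂H₅Cl]₁ = 0.55/0.24 = 2.292
Step 4: n = ln(2.292)/ln(2.292) = 1.00 ≈ 1
Step 5: The reaction is first order in C₂H₅Cl.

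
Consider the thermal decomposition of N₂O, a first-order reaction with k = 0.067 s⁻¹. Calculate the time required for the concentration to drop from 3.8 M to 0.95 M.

20.69 s

Step 1: For first-order: t = ln([N₂O]₀/[N₂O])/k
Step 2: t = ln(3.8/0.95)/0.067
Step 3: t = ln(4)/0.067
Step 4: t = 1.386/0.067 = 20.69 s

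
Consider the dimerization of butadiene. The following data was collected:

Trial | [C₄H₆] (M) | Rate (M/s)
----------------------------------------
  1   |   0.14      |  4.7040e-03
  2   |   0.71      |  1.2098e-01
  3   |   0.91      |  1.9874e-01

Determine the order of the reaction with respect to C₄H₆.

second order (2)

Step 1: Compare trials to find order n where rate₂/rate₁ = ([C₄H₆]₂/[C₄H₆]₁)^n
Step 2: rate₂/rate₁ = 1.2098e-01/4.7040e-03 = 25.72
Step 3: [C₄H₆]₂/[C₄H₆]₁ = 0.71/0.14 = 5.071
Step 4: n = ln(25.72)/ln(5.071) = 2.00 ≈ 2
Step 5: The reaction is second order in C₄H₆.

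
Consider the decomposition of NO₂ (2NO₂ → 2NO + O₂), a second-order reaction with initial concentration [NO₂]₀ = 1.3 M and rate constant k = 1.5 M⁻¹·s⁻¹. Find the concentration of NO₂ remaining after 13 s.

0.04934 M

Step 1: For a second-order reaction: 1/[NO₂] = 1/[NO₂]₀ + kt
Step 2: 1/[NO₂] = 1/1.3 + 1.5 × 13
Step 3: 1/[NO₂] = 0.7692 + 19.5 = 20.27
Step 4: [NO₂] = 1/20.27 = 0.04934 M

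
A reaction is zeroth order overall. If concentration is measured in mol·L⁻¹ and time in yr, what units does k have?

mol·L⁻¹·yr⁻¹

Step 1: For overall order n, rate = k × (concentration)^n.
Step 2: Rate has units mol·L⁻¹·yr⁻¹; concentration term has units (mol·L⁻¹)^0.
Step 3: k = rate / (concentration)^n, so units of k = (mol·L⁻¹)^(1-0)·yr⁻¹ = mol·L⁻¹·yr⁻¹.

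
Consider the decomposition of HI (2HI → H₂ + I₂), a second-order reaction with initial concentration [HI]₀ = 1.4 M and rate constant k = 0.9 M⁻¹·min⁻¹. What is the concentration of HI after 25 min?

0.04308 M

Step 1: For a second-order reaction: 1/[HI] = 1/[HI]₀ + kt
Step 2: 1/[HI] = 1/1.4 + 0.9 × 25
Step 3: 1/[HI] = 0.7143 + 22.5 = 23.21
Step 4: [HI] = 1/23.21 = 0.04308 M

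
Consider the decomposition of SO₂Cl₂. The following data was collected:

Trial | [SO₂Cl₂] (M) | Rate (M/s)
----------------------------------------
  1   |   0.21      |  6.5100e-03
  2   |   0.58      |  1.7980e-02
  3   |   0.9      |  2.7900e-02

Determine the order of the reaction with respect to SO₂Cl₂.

first order (1)

Step 1: Compare trials to find order n where rate₂/rate₁ = ([SO₂Cl₂]₂/[SO₂Cl₂]₁)^n
Step 2: rate₂/rate₁ = 1.7980e-02/6.5100e-03 = 2.762
Step 3: [SO₂Cl₂]₂/[SO₂Cl₂]₁ = 0.58/0.21 = 2.762
Step 4: n = ln(2.762)/ln(2.762) = 1.00 ≈ 1
Step 5: The reaction is first order in SO₂Cl₂.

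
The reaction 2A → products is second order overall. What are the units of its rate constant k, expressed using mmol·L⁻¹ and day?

(mmol·L⁻¹)⁻¹·day⁻¹

Step 1: For overall order n, rate = k × (concentration)^n.
Step 2: Rate has units mmol·L⁻¹·day⁻¹; concentration term has units (mmol·L⁻¹)^2.
Step 3: k = rate / (concentration)^n, so units of k = (mmol·L⁻¹)^(1-2)·day⁻¹ = (mmol·L⁻¹)⁻¹·day⁻¹.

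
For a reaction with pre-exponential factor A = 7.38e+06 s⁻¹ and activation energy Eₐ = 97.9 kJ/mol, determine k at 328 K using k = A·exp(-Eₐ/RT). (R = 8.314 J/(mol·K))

1.89e-09 s⁻¹

Step 1: Use the Arrhenius equation: k = A × exp(-Eₐ/RT)
Step 2: Convert Eₐ to J/mol: 97.9 kJ/mol = 97900 J/mol
Step 3: Calculate the exponent: -Eₐ/(RT) = -97900/(8.314 × 328) = -35.90036
Step 4: k = 7.38e+06 × exp(-35.90036)
Step 5: k = 7.38e+06 × 2.56255e-16 = 1.8912e-09 s⁻¹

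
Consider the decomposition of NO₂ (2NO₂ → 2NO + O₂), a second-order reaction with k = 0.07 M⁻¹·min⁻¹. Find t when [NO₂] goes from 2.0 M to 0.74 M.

12.16 min

Step 1: For second-order: t = (1/[NO₂] - 1/[NO₂]₀)/k
Step 2: t = (1/0.74 - 1/2.0)/0.07
Step 3: t = (1.351 - 0.5)/0.07
Step 4: t = 0.8514/0.07 = 12.16 min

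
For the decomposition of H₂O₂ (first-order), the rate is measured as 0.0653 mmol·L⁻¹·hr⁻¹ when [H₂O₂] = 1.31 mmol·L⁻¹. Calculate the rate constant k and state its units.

0.04985 hr⁻¹

Step 1: rate = k[H₂O₂]^1, so k = rate / [H₂O₂]^1.
Step 2: k = 0.0653 / (1.31)^1 = 0.0653 / 1.31.
Step 3: k = 0.04985 hr⁻¹.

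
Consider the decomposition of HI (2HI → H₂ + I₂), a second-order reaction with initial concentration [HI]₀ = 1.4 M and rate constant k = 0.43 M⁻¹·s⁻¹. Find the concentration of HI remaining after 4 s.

0.4108 M

Step 1: For a second-order reaction: 1/[HI] = 1/[HI]₀ + kt
Step 2: 1/[HI] = 1/1.4 + 0.43 × 4
Step 3: 1/[HI] = 0.7143 + 1.72 = 2.434
Step 4: [HI] = 1/2.434 = 0.4108 M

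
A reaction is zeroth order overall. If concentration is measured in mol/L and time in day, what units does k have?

mol/L·day⁻¹

Step 1: For overall order n, rate = k × (concentration)^n.
Step 2: Rate has units mol/L·day⁻¹; concentration term has units (mol/L)^0.
Step 3: k = rate / (concentration)^n, so units of k = (mol/L)^(1-0)·day⁻¹ = mol/L·day⁻¹.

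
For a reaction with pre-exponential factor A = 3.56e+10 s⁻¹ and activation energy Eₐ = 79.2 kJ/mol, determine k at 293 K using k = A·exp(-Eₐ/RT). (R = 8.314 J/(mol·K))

2.70e-04 s⁻¹

Step 1: Use the Arrhenius equation: k = A × exp(-Eₐ/RT)
Step 2: Convert Eₐ to J/mol: 79.2 kJ/mol = 79200 J/mol
Step 3: Calculate the exponent: -Eₐ/(RT) = -79200/(8.314 × 293) = -32.51229
Step 4: k = 3.56e+10 × exp(-32.51229)
Step 5: k = 3.56e+10 × 7.58738e-15 = 2.7011e-04 s⁻¹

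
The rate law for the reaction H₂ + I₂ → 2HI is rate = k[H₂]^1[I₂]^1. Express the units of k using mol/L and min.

(mol/L)⁻¹·min⁻¹

Step 1: Overall order = 1 + 1 = 2.
Step 2: rate has units mol/L·min⁻¹; [H₂]^1[I₂]^1 has units (mol/L)^2.
Step 3: k = rate/([H₂]^1[I₂]^1), so units of k = (mol/L)^(1-2)·min⁻¹ = (mol/L)⁻¹·min⁻¹.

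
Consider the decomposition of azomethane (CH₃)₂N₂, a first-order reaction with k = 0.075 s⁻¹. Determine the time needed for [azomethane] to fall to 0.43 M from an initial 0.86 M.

9.242 s

Step 1: For first-order: t = ln([azomethane]₀/[azomethane])/k
Step 2: t = ln(0.86/0.43)/0.075
Step 3: t = ln(2)/0.075
Step 4: t = 0.6931/0.075 = 9.242 s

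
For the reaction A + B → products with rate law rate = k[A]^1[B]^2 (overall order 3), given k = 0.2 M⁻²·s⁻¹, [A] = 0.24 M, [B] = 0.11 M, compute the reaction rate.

0.0005808 M/s

Step 1: The rate law is rate = k[A]^1[B]^2, overall order = 1+2 = 3
Step 2: Substitute values: rate = 0.2 × (0.24)^1 × (0.11)^2
Step 3: rate = 0.2 × 0.24 × 0.0121 = 0.0005808 M/s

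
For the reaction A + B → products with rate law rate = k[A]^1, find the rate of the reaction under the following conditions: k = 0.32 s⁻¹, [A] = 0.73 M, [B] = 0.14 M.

0.2336 M/s

Step 1: The rate law is rate = k[A]^1
Step 2: Note that the rate does not depend on [B] (zero order in B).
Step 3: rate = 0.32 × (0.73)^1 = 0.2336 M/s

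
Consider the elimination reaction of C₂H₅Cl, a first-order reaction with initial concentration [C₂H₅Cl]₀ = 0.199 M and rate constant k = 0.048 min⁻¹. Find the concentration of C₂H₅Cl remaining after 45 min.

0.02295 M

Step 1: For a first-order reaction: [C₂H₅Cl] = [C₂H₅Cl]₀ × e^(-kt)
Step 2: [C₂H₅Cl] = 0.199 × e^(-0.048 × 45)
Step 3: [C₂H₅Cl] = 0.199 × e^(-2.16)
Step 4: [C₂H₅Cl] = 0.199 × 0.115325 = 0.02295 M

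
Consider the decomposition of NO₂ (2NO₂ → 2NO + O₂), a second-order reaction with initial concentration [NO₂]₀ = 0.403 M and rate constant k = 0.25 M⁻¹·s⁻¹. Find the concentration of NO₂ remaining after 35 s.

0.08904 M

Step 1: For a second-order reaction: 1/[NO₂] = 1/[NO₂]₀ + kt
Step 2: 1/[NO₂] = 1/0.403 + 0.25 × 35
Step 3: 1/[NO₂] = 2.481 + 8.75 = 11.23
Step 4: [NO₂] = 1/11.23 = 0.08904 M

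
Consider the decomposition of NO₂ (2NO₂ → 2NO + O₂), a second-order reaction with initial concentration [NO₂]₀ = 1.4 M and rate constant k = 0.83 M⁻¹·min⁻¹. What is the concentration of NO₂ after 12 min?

0.09368 M

Step 1: For a second-order reaction: 1/[NO₂] = 1/[NO₂]₀ + kt
Step 2: 1/[NO₂] = 1/1.4 + 0.83 × 12
Step 3: 1/[NO₂] = 0.7143 + 9.96 = 10.67
Step 4: [NO₂] = 1/10.67 = 0.09368 M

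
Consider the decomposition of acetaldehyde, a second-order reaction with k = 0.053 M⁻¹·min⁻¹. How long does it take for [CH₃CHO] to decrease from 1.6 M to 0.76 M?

13.03 min

Step 1: For second-order: t = (1/[CH₃CHO] - 1/[CH₃CHO]₀)/k
Step 2: t = (1/0.76 - 1/1.6)/0.053
Step 3: t = (1.316 - 0.625)/0.053
Step 4: t = 0.6908/0.053 = 13.03 min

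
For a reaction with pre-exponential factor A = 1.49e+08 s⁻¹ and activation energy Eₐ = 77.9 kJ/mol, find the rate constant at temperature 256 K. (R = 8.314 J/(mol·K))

1.90e-08 s⁻¹

Step 1: Use the Arrhenius equation: k = A × exp(-Eₐ/RT)
Step 2: Convert Eₐ to J/mol: 77.9 kJ/mol = 77900 J/mol
Step 3: Calculate the exponent: -Eₐ/(RT) = -77900/(8.314 × 256) = -36.60054
Step 4: k = 1.49e+08 × exp(-36.60054)
Step 5: k = 1.49e+08 × 1.27229e-16 = 1.8957e-08 s⁻¹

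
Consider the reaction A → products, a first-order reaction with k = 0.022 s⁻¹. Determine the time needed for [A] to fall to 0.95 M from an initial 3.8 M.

63.01 s

Step 1: For first-order: t = ln([A]₀/[A])/k
Step 2: t = ln(3.8/0.95)/0.022
Step 3: t = ln(4)/0.022
Step 4: t = 1.386/0.022 = 63.01 s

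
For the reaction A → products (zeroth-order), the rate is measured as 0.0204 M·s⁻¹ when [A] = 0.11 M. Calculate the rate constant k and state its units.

0.0204 M·s⁻¹

Step 1: For a zeroth-order reaction, rate = k (independent of concentration).
Step 2: k = rate = 0.0204 M·s⁻¹.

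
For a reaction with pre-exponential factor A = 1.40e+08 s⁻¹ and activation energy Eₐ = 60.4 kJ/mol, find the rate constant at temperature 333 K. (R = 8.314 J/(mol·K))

4.69e-02 s⁻¹

Step 1: Use the Arrhenius equation: k = A × exp(-Eₐ/RT)
Step 2: Convert Eₐ to J/mol: 60.4 kJ/mol = 60400 J/mol
Step 3: Calculate the exponent: -Eₐ/(RT) = -60400/(8.314 × 333) = -21.81638
Step 4: k = 1.40e+08 × exp(-21.81638)
Step 5: k = 1.40e+08 × 3.35171e-10 = 4.6924e-02 s⁻¹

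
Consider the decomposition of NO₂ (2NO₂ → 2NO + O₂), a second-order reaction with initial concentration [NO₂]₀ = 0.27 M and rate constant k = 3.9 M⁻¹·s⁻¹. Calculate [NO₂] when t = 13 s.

0.01838 M

Step 1: For a second-order reaction: 1/[NO₂] = 1/[NO₂]₀ + kt
Step 2: 1/[NO₂] = 1/0.27 + 3.9 × 13
Step 3: 1/[NO₂] = 3.704 + 50.7 = 54.4
Step 4: [NO₂] = 1/54.4 = 0.01838 M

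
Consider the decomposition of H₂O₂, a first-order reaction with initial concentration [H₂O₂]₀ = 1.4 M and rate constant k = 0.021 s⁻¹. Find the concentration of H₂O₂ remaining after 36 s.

0.6574 M

Step 1: For a first-order reaction: [H₂O₂] = [H₂O₂]₀ × e^(-kt)
Step 2: [H₂O₂] = 1.4 × e^(-0.021 × 36)
Step 3: [H₂O₂] = 1.4 × e^(-0.756)
Step 4: [H₂O₂] = 1.4 × 0.469541 = 0.6574 M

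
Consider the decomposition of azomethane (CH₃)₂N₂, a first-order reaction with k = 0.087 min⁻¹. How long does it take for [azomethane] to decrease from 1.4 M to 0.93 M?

4.702 min

Step 1: For first-order: t = ln([azomethane]₀/[azomethane])/k
Step 2: t = ln(1.4/0.93)/0.087
Step 3: t = ln(1.505)/0.087
Step 4: t = 0.409/0.087 = 4.702 min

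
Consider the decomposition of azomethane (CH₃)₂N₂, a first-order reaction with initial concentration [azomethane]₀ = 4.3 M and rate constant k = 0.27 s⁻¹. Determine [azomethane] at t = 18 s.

0.03333 M

Step 1: For a first-order reaction: [azomethane] = [azomethane]₀ × e^(-kt)
Step 2: [azomethane] = 4.3 × e^(-0.27 × 18)
Step 3: [azomethane] = 4.3 × e^(-4.86)
Step 4: [azomethane] = 4.3 × 0.00775048 = 0.03333 M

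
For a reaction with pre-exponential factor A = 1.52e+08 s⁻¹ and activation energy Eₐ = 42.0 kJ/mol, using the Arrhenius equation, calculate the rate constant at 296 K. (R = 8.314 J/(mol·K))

5.89e+00 s⁻¹

Step 1: Use the Arrhenius equation: k = A × exp(-Eₐ/RT)
Step 2: Convert Eₐ to J/mol: 42.0 kJ/mol = 42000 J/mol
Step 3: Calculate the exponent: -Eₐ/(RT) = -42000/(8.314 × 296) = -17.06662
Step 4: k = 1.52e+08 × exp(-17.06662)
Step 5: k = 1.52e+08 × 3.87312e-08 = 5.8871e+00 s⁻¹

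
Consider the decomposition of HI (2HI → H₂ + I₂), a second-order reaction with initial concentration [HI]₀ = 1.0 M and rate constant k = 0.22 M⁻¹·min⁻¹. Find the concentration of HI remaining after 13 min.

0.2591 M

Step 1: For a second-order reaction: 1/[HI] = 1/[HI]₀ + kt
Step 2: 1/[HI] = 1/1.0 + 0.22 × 13
Step 3: 1/[HI] = 1 + 2.86 = 3.86
Step 4: [HI] = 1/3.86 = 0.2591 M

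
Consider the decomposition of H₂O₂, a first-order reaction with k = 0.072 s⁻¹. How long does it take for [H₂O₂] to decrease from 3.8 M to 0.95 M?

19.25 s

Step 1: For first-order: t = ln([H₂O₂]₀/[H₂O₂])/k
Step 2: t = ln(3.8/0.95)/0.072
Step 3: t = ln(4)/0.072
Step 4: t = 1.386/0.072 = 19.25 s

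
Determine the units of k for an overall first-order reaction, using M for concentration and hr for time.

hr⁻¹

Step 1: For overall order n, rate = k × (concentration)^n.
Step 2: Rate has units M·hr⁻¹; concentration term has units M^1.
Step 3: k = rate / (concentration)^n, so units of k = M^(1-1)·hr⁻¹ = hr⁻¹.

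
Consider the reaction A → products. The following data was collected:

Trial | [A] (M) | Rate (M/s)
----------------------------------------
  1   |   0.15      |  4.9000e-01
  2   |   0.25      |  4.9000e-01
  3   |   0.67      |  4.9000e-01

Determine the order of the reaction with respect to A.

zeroth order (0)

Step 1: Compare trials - when concentration changes, rate stays constant.
Step 2: rate₂/rate₁ = 4.9000e-01/4.9000e-01 = 1
Step 3: [A]₂/[A]₁ = 0.25/0.15 = 1.667
Step 4: Since rate ratio ≈ (conc ratio)^0, the reaction is zeroth order.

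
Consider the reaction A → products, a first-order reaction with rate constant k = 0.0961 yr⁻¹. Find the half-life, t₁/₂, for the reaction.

7.213 yr

Step 1: For a first-order reaction, t₁/₂ = ln(2)/k
Step 2: t₁/₂ = ln(2)/0.0961
Step 3: t₁/₂ = 0.6931/0.0961 = 7.213 yr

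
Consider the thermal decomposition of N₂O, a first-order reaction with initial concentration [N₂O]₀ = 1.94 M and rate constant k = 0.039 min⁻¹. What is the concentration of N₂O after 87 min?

0.0652 M

Step 1: For a first-order reaction: [N₂O] = [N₂O]₀ × e^(-kt)
Step 2: [N₂O] = 1.94 × e^(-0.039 × 87)
Step 3: [N₂O] = 1.94 × e^(-3.393)
Step 4: [N₂O] = 1.94 × 0.0336077 = 0.0652 M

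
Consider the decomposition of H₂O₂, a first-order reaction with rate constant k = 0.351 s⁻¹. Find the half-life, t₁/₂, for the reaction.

1.975 s

Step 1: For a first-order reaction, t₁/₂ = ln(2)/k
Step 2: t₁/₂ = ln(2)/0.351
Step 3: t₁/₂ = 0.6931/0.351 = 1.975 s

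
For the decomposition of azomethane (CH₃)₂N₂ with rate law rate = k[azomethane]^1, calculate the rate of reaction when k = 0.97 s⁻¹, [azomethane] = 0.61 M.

0.5917 M/s

Step 1: Identify the rate law: rate = k[azomethane]^1
Step 2: Substitute values: rate = 0.97 × (0.61)^1
Step 3: Calculate: rate = 0.97 × 0.61 = 0.5917 M/s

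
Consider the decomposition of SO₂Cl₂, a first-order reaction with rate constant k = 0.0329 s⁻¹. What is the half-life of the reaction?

21.07 s

Step 1: For a first-order reaction, t₁/₂ = ln(2)/k
Step 2: t₁/₂ = ln(2)/0.0329
Step 3: t₁/₂ = 0.6931/0.0329 = 21.07 s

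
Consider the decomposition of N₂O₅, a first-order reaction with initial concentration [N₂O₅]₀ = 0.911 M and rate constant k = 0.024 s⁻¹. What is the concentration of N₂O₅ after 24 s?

0.5121 M

Step 1: For a first-order reaction: [N₂O₅] = [N₂O₅]₀ × e^(-kt)
Step 2: [N₂O₅] = 0.911 × e^(-0.024 × 24)
Step 3: [N₂O₅] = 0.911 × e^(-0.576)
Step 4: [N₂O₅] = 0.911 × 0.562142 = 0.5121 M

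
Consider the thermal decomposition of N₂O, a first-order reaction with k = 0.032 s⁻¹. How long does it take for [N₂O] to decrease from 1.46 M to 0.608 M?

27.38 s

Step 1: For first-order: t = ln([N₂O]₀/[N₂O])/k
Step 2: t = ln(1.46/0.608)/0.032
Step 3: t = ln(2.401)/0.032
Step 4: t = 0.876/0.032 = 27.38 s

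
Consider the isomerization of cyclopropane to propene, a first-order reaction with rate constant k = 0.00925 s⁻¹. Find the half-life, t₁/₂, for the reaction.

74.93 s

Step 1: For a first-order reaction, t₁/₂ = ln(2)/k
Step 2: t₁/₂ = ln(2)/0.00925
Step 3: t₁/₂ = 0.6931/0.00925 = 74.93 s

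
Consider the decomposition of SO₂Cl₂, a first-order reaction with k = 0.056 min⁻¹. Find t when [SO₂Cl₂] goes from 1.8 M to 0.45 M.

24.76 min

Step 1: For first-order: t = ln([SO₂Cl₂]₀/[SO₂Cl₂])/k
Step 2: t = ln(1.8/0.45)/0.056
Step 3: t = ln(4)/0.056
Step 4: t = 1.386/0.056 = 24.76 min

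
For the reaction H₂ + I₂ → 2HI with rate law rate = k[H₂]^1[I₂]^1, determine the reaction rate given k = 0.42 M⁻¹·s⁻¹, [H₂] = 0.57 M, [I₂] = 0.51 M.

0.1221 M/s

Step 1: The rate law is rate = k[H₂]^1[I₂]^1
Step 2: Substitute: rate = 0.42 × (0.57)^1 × (0.51)^1
Step 3: rate = 0.42 × 0.57 × 0.51 = 0.122094 M/s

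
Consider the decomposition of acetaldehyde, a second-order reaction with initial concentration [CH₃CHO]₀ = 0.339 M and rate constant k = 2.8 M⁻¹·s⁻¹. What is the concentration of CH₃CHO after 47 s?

0.007432 M

Step 1: For a second-order reaction: 1/[CH₃CHO] = 1/[CH₃CHO]₀ + kt
Step 2: 1/[CH₃CHO] = 1/0.339 + 2.8 × 47
Step 3: 1/[CH₃CHO] = 2.95 + 131.6 = 134.5
Step 4: [CH₃CHO] = 1/134.5 = 0.007432 M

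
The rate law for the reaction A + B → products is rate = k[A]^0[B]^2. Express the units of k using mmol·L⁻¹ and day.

(mmol·L⁻¹)⁻¹·day⁻¹

Step 1: Overall order = 0 + 2 = 2.
Step 2: rate has units mmol·L⁻¹·day⁻¹; [A]^0[B]^2 has units (mmol·L⁻¹)^2.
Step 3: k = rate/([A]^0[B]^2), so units of k = (mmol·L⁻¹)^(1-2)·day⁻¹ = (mmol·L⁻¹)⁻¹·day⁻¹.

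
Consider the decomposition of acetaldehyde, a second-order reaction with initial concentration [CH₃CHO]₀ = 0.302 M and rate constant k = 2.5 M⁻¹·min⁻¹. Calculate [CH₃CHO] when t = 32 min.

0.012 M

Step 1: For a second-order reaction: 1/[CH₃CHO] = 1/[CH₃CHO]₀ + kt
Step 2: 1/[CH₃CHO] = 1/0.302 + 2.5 × 32
Step 3: 1/[CH₃CHO] = 3.311 + 80 = 83.31
Step 4: [CH₃CHO] = 1/83.31 = 0.012 M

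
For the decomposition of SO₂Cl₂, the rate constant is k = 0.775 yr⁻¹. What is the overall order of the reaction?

first order (1)

Step 1: The units of k for an nth-order reaction are (concentration)^(1-n)·(time)⁻¹.
Step 2: Here k has units yr⁻¹, so the concentration exponent is 0.
Step 3: 1 - n = 0 ⇒ n = 1. The reaction is first order.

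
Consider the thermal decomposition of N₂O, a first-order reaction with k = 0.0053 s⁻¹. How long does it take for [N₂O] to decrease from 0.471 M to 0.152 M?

213.4 s

Step 1: For first-order: t = ln([N₂O]₀/[N₂O])/k
Step 2: t = ln(0.471/0.152)/0.0053
Step 3: t = ln(3.099)/0.0053
Step 4: t = 1.131/0.0053 = 213.4 s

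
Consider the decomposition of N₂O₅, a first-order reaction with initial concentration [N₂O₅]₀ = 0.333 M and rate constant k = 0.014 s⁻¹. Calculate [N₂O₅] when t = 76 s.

0.1149 M

Step 1: For a first-order reaction: [N₂O₅] = [N₂O₅]₀ × e^(-kt)
Step 2: [N₂O₅] = 0.333 × e^(-0.014 × 76)
Step 3: [N₂O₅] = 0.333 × e^(-1.064)
Step 4: [N₂O₅] = 0.333 × 0.345073 = 0.1149 M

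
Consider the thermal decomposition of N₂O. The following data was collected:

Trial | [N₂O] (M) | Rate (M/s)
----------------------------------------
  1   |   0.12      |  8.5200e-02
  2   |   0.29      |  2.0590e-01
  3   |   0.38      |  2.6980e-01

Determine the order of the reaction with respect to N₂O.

first order (1)

Step 1: Compare trials to find order n where rate₂/rate₁ = ([N₂O]₂/[N₂O]₁)^n
Step 2: rate₂/rate₁ = 2.0590e-01/8.5200e-02 = 2.417
Step 3: [N₂O]₂/[N₂O]₁ = 0.29/0.12 = 2.417
Step 4: n = ln(2.417)/ln(2.417) = 1.00 ≈ 1
Step 5: The reaction is first order in N₂O.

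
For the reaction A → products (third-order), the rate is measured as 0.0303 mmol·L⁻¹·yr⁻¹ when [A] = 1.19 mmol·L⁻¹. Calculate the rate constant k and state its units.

0.01798 (mmol·L⁻¹)⁻²·yr⁻¹

Step 1: rate = k[A]^3, so k = rate / [A]^3.
Step 2: k = 0.0303 / (1.19)^3 = 0.0303 / 1.685.
Step 3: k = 0.01798 (mmol·L⁻¹)⁻²·yr⁻¹.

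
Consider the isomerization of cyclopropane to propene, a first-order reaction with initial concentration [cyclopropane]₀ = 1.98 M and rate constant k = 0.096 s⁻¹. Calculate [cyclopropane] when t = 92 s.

0.0002891 M

Step 1: For a first-order reaction: [cyclopropane] = [cyclopropane]₀ × e^(-kt)
Step 2: [cyclopropane] = 1.98 × e^(-0.096 × 92)
Step 3: [cyclopropane] = 1.98 × e^(-8.832)
Step 4: [cyclopropane] = 1.98 × 0.000145986 = 0.0002891 M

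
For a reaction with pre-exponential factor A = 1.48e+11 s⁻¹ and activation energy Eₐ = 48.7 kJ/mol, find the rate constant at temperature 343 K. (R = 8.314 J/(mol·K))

5.67e+03 s⁻¹

Step 1: Use the Arrhenius equation: k = A × exp(-Eₐ/RT)
Step 2: Convert Eₐ to J/mol: 48.7 kJ/mol = 48700 J/mol
Step 3: Calculate the exponent: -Eₐ/(RT) = -48700/(8.314 × 343) = -17.07752
Step 4: k = 1.48e+11 × exp(-17.07752)
Step 5: k = 1.48e+11 × 3.83113e-08 = 5.6701e+03 s⁻¹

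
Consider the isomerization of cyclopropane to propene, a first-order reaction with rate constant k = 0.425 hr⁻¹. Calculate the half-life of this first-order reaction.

1.631 hr

Step 1: For a first-order reaction, t₁/₂ = ln(2)/k
Step 2: t₁/₂ = ln(2)/0.425
Step 3: t₁/₂ = 0.6931/0.425 = 1.631 hr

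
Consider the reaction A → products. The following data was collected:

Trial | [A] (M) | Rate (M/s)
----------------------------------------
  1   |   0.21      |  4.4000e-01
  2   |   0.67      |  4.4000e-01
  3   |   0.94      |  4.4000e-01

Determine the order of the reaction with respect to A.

zeroth order (0)

Step 1: Compare trials - when concentration changes, rate stays constant.
Step 2: rate₂/rate₁ = 4.4000e-01/4.4000e-01 = 1
Step 3: [A]₂/[A]₁ = 0.67/0.21 = 3.19
Step 4: Since rate ratio ≈ (conc ratio)^0, the reaction is zeroth order.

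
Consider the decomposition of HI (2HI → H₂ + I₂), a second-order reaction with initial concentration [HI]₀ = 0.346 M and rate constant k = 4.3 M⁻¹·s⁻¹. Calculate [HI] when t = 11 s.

0.01992 M

Step 1: For a second-order reaction: 1/[HI] = 1/[HI]₀ + kt
Step 2: 1/[HI] = 1/0.346 + 4.3 × 11
Step 3: 1/[HI] = 2.89 + 47.3 = 50.19
Step 4: [HI] = 1/50.19 = 0.01992 M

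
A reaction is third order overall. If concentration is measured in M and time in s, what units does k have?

M⁻²·s⁻¹

Step 1: For overall order n, rate = k × (concentration)^n.
Step 2: Rate has units M·s⁻¹; concentration term has units M^3.
Step 3: k = rate / (concentration)^n, so units of k = M^(1-3)·s⁻¹ = M⁻²·s⁻¹.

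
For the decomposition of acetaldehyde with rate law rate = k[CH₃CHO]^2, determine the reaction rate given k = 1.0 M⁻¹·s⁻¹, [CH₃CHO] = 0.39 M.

0.1521 M/s

Step 1: Identify the rate law: rate = k[CH₃CHO]^2
Step 2: Substitute values: rate = 1.0 × (0.39)^2
Step 3: Calculate: rate = 1.0 × 0.1521 = 0.1521 M/s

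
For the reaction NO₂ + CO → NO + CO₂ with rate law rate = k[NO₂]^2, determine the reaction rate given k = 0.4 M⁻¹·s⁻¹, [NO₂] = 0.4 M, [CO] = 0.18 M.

0.064 M/s

Step 1: The rate law is rate = k[NO₂]^2
Step 2: Note that the rate does not depend on [CO] (zero order in CO).
Step 3: rate = 0.4 × (0.4)^2 = 0.064 M/s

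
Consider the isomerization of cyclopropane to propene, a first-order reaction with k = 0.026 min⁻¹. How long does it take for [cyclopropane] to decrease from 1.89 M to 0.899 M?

28.58 min

Step 1: For first-order: t = ln([cyclopropane]₀/[cyclopropane])/k
Step 2: t = ln(1.89/0.899)/0.026
Step 3: t = ln(2.102)/0.026
Step 4: t = 0.743/0.026 = 28.58 min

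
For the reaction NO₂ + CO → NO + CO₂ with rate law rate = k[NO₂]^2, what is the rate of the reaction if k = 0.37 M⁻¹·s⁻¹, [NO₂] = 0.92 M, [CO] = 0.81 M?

0.3132 M/s

Step 1: The rate law is rate = k[NO₂]^2
Step 2: Note that the rate does not depend on [CO] (zero order in CO).
Step 3: rate = 0.37 × (0.92)^2 = 0.313168 M/s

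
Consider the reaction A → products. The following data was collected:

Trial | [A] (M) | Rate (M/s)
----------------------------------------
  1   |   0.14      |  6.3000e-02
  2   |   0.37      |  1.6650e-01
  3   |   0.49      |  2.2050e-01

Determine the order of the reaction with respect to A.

first order (1)

Step 1: Compare trials to find order n where rate₂/rate₁ = ([A]₂/[A]₁)^n
Step 2: rate₂/rate₁ = 1.6650e-01/6.3000e-02 = 2.643
Step 3: [A]₂/[A]₁ = 0.37/0.14 = 2.643
Step 4: n = ln(2.643)/ln(2.643) = 1.00 ≈ 1
Step 5: The reaction is first order in A.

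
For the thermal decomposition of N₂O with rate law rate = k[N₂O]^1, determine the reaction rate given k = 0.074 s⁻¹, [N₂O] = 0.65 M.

0.0481 M/s

Step 1: Identify the rate law: rate = k[N₂O]^1
Step 2: Substitute values: rate = 0.074 × (0.65)^1
Step 3: Calculate: rate = 0.074 × 0.65 = 0.0481 M/s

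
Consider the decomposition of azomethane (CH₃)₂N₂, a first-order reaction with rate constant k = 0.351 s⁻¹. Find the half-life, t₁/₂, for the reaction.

1.975 s

Step 1: For a first-order reaction, t₁/₂ = ln(2)/k
Step 2: t₁/₂ = ln(2)/0.351
Step 3: t₁/₂ = 0.6931/0.351 = 1.975 s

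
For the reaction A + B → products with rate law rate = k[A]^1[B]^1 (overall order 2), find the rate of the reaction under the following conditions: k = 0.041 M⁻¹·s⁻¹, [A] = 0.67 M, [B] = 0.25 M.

0.006868 M/s

Step 1: The rate law is rate = k[A]^1[B]^1, overall order = 1+1 = 2
Step 2: Substitute values: rate = 0.041 × (0.67)^1 × (0.25)^1
Step 3: rate = 0.041 × 0.67 × 0.25 = 0.0068675 M/s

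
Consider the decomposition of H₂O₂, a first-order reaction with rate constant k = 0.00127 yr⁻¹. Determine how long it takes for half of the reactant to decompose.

545.8 yr

Step 1: For a first-order reaction, t₁/₂ = ln(2)/k
Step 2: t₁/₂ = ln(2)/0.00127
Step 3: t₁/₂ = 0.6931/0.00127 = 545.8 yr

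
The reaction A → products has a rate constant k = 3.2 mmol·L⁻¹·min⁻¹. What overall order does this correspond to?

zeroth order (0)

Step 1: The units of k for an nth-order reaction are (concentration)^(1-n)·(time)⁻¹.
Step 2: Here k has units mmol·L⁻¹·min⁻¹, so the concentration exponent is 1.
Step 3: 1 - n = 1 ⇒ n = 0. The reaction is zeroth order.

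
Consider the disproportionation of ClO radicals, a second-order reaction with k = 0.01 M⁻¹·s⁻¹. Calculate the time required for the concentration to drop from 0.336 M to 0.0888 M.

828.5 s

Step 1: For second-order: t = (1/[ClO] - 1/[ClO]₀)/k
Step 2: t = (1/0.0888 - 1/0.336)/0.01
Step 3: t = (11.26 - 2.976)/0.01
Step 4: t = 8.285/0.01 = 828.5 s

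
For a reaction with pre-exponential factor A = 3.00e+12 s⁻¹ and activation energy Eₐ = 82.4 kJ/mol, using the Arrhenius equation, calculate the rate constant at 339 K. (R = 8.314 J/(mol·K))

6.03e-01 s⁻¹

Step 1: Use the Arrhenius equation: k = A × exp(-Eₐ/RT)
Step 2: Convert Eₐ to J/mol: 82.4 kJ/mol = 82400 J/mol
Step 3: Calculate the exponent: -Eₐ/(RT) = -82400/(8.314 × 339) = -29.23597
Step 4: k = 3.00e+12 × exp(-29.23597)
Step 5: k = 3.00e+12 × 2.00900e-13 = 6.0270e-01 s⁻¹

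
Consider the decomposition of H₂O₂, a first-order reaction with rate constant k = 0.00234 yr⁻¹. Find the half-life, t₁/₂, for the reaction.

296.2 yr

Step 1: For a first-order reaction, t₁/₂ = ln(2)/k
Step 2: t₁/₂ = ln(2)/0.00234
Step 3: t₁/₂ = 0.6931/0.00234 = 296.2 yr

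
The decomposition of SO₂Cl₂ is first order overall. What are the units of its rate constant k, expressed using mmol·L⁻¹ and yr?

yr⁻¹

Step 1: For overall order n, rate = k × (concentration)^n.
Step 2: Rate has units mmol·L⁻¹·yr⁻¹; concentration term has units (mmol·L⁻¹)^1.
Step 3: k = rate / (concentration)^n, so units of k = (mmol·L⁻¹)^(1-1)·yr⁻¹ = yr⁻¹.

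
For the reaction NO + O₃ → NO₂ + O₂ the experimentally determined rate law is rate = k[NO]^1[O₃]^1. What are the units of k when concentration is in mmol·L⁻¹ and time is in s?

(mmol·L⁻¹)⁻¹·s⁻¹

Step 1: Overall order = 1 + 1 = 2.
Step 2: rate has units mmol·L⁻¹·s⁻¹; [NO]^1[O₃]^1 has units (mmol·L⁻¹)^2.
Step 3: k = rate/([NO]^1[O₃]^1), so units of k = (mmol·L⁻¹)^(1-2)·s⁻¹ = (mmol·L⁻¹)⁻¹·s⁻¹.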